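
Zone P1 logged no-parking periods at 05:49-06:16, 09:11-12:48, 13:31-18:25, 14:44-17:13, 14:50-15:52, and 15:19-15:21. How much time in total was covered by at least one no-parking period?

Merged: 05:49-06:16, 09:11-12:48, 13:31-18:25.
Lengths: 27 min + 3 h 37 min + 4 h 54 min = 8 h 58 min.

8 h 58 min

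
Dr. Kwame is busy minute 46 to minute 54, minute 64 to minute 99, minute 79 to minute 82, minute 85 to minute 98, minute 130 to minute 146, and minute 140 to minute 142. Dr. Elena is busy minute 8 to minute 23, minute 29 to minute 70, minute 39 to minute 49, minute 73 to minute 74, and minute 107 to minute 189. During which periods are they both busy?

First set merges to minute 46 to minute 54, minute 64 to minute 99, minute 130 to minute 146.
Second set merges to minute 8 to minute 23, minute 29 to minute 70, minute 73 to minute 74, minute 107 to minute 189.
minute 46 to minute 54 meets the second set on minute 46 to minute 54.
minute 64 to minute 99 meets the second set on minute 64 to minute 70, minute 73 to minute 74.
minute 130 to minute 146 meets the second set on minute 130 to minute 146.

minute 46 to minute 54, minute 64 to minute 70, minute 73 to minute 74, minute 130 to minute 146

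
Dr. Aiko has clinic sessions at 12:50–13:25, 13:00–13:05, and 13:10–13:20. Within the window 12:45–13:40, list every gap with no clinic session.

After merging, the occupied span is 12:50–13:25.
Gaps within 12:45–13:40: 12:45–12:50, 13:25–13:40.

12:45–12:50, 13:25–13:40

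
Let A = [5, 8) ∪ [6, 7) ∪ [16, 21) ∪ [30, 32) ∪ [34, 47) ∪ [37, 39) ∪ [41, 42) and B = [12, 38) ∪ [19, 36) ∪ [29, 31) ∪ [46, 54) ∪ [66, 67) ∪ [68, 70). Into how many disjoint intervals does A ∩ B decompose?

4

First set merges to [5, 8), [16, 21), [30, 32), [34, 47).
Second set merges to [12, 38), [46, 54), [66, 67), [68, 70).
A ∩ B = [16, 21), [30, 32), [34, 38), [46, 47).
That is 4 disjoint pieces.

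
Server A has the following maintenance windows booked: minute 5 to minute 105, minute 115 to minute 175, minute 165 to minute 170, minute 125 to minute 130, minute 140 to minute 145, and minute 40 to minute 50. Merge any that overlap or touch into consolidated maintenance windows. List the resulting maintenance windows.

minute 5 to minute 105, minute 115 to minute 175

Sort by start: minute 5 to minute 105, minute 40 to minute 50, minute 115 to minute 175, minute 125 to minute 130, minute 140 to minute 145, minute 165 to minute 170.
minute 40 to minute 50 overlaps/touches minute 5 to minute 105 → extend to minute 5 to minute 105.
minute 115 to minute 175 is disjoint → start new block.
minute 125 to minute 130 overlaps/touches minute 115 to minute 175 → extend to minute 115 to minute 175.
minute 140 to minute 145 overlaps/touches minute 115 to minute 175 → extend to minute 115 to minute 175.
minute 165 to minute 170 overlaps/touches minute 115 to minute 175 → extend to minute 115 to minute 175.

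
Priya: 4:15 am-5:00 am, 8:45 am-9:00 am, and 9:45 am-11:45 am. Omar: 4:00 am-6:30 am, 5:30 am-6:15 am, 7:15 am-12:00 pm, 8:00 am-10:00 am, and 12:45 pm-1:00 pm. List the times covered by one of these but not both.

Merge the second list: 4:00 am-6:30 am, 7:15 am-12:00 pm, 12:45 pm-1:00 pm.
A but not B: none.
B but not A: 4:00 am-4:15 am, 5:00 am-6:30 am, 7:15 am-8:45 am, 9:00 am-9:45 am, 11:45 am-12:00 pm, 12:45 pm-1:00 pm.
Combining gives A △ B.

4:00 am-4:15 am, 5:00 am-6:30 am, 7:15 am-8:45 am, 9:00 am-9:45 am, 11:45 am-12:00 pm, 12:45 pm-1:00 pm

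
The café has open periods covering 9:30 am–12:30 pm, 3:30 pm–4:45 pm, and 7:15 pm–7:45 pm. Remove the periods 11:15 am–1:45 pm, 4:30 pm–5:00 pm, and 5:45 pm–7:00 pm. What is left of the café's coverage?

9:30 am–12:30 pm with B removed leaves 9:30 am–11:15 am.
3:30 pm–4:45 pm with B removed leaves 3:30 pm–4:30 pm.
7:15 pm–7:45 pm is untouched.

9:30 am–11:15 am, 3:30 pm–4:30 pm, 7:15 pm–7:45 pm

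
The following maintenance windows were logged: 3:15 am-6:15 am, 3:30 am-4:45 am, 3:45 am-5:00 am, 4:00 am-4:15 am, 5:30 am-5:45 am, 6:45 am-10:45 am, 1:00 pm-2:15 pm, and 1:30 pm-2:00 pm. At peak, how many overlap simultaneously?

At 4:00 am, 4 of the intervals are simultaneously active.
No point has more.

4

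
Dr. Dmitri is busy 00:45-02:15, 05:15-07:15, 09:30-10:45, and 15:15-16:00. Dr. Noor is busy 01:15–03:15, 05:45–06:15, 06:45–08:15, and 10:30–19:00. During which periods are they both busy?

01:15-02:15, 05:45-06:15, 06:45-07:15, 10:30-10:45, 15:15-16:00

00:45-02:15 overlaps B on 01:15-02:15.
05:15-07:15 overlaps B on 05:45-06:15, 06:45-07:15.
09:30-10:45 overlaps B on 10:30-10:45.
15:15-16:00 overlaps B on 15:15-16:00.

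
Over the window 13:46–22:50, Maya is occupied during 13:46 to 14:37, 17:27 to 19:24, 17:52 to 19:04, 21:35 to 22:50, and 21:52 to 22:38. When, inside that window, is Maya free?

The merged coverage is 13:46–14:37, 17:27–19:24, 21:35–22:50.
Gaps within 13:46–22:50: 14:37–17:27, 19:24–21:35.

14:37–17:27, 19:24–21:35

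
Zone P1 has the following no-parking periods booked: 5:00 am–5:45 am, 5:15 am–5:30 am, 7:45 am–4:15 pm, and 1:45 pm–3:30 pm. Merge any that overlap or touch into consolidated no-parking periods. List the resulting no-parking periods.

5:00 am–5:45 am, 7:45 am–4:15 pm

5:15 am–5:30 am overlaps/touches 5:00 am–5:45 am → extend to 5:00 am–5:45 am.
7:45 am–4:15 pm is disjoint → start new block.
1:45 pm–3:30 pm overlaps/touches 7:45 am–4:15 pm → extend to 7:45 am–4:15 pm.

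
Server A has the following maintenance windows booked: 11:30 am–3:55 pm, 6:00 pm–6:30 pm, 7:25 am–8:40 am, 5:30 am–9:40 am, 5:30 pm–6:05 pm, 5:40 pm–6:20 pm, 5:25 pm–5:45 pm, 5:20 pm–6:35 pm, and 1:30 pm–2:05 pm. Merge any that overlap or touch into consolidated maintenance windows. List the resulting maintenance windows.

5:30 am-9:40 am, 11:30 am-3:55 pm, 5:20 pm-6:35 pm

Sort by start: 5:30 am-9:40 am, 7:25 am-8:40 am, 11:30 am-3:55 pm, 1:30 pm-2:05 pm, 5:20 pm-6:35 pm, 5:25 pm-5:45 pm, 5:30 pm-6:05 pm, 5:40 pm-6:20 pm, 6:00 pm-6:30 pm.
7:25 am-8:40 am overlaps/touches 5:30 am-9:40 am → extend to 5:30 am-9:40 am.
11:30 am-3:55 pm is disjoint → start new block.
1:30 pm-2:05 pm overlaps/touches 11:30 am-3:55 pm → extend to 11:30 am-3:55 pm.
5:20 pm-6:35 pm is disjoint → start new block.
5:25 pm-5:45 pm overlaps/touches 5:20 pm-6:35 pm → extend to 5:20 pm-6:35 pm.
5:30 pm-6:05 pm overlaps/touches 5:20 pm-6:35 pm → extend to 5:20 pm-6:35 pm.
5:40 pm-6:20 pm overlaps/touches 5:20 pm-6:35 pm → extend to 5:20 pm-6:35 pm.
6:00 pm-6:30 pm overlaps/touches 5:20 pm-6:35 pm → extend to 5:20 pm-6:35 pm.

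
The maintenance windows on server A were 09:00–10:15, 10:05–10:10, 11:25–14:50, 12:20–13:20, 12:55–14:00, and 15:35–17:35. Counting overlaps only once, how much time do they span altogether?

6 h 40 min

Merged: 09:00-10:15, 11:25-14:50, 15:35-17:35.
Lengths: 1 h 15 min + 3 h 25 min + 2 h = 6 h 40 min.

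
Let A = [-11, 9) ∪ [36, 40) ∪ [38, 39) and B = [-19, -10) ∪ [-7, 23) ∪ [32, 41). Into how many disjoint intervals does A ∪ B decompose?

First set merges to [-11, 9), [36, 40).
A ∪ B = [-19, 23), [32, 41).
That is 2 disjoint pieces.

2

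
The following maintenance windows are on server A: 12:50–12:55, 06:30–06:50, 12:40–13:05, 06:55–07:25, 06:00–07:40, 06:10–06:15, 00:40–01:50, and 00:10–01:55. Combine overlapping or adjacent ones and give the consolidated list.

Sort by start: 00:10–01:55, 00:40–01:50, 06:00–07:40, 06:10–06:15, 06:30–06:50, 06:55–07:25, 12:40–13:05, 12:50–12:55.
00:40–01:50 overlaps/touches 00:10–01:55 → extend to 00:10–01:55.
06:00–07:40 is disjoint → start new block.
06:10–06:15 overlaps/touches 06:00–07:40 → extend to 06:00–07:40.
06:30–06:50 overlaps/touches 06:00–07:40 → extend to 06:00–07:40.
06:55–07:25 overlaps/touches 06:00–07:40 → extend to 06:00–07:40.
12:40–13:05 is disjoint → start new block.
12:50–12:55 overlaps/touches 12:40–13:05 → extend to 12:40–13:05.

00:10–01:55, 06:00–07:40, 12:40–13:05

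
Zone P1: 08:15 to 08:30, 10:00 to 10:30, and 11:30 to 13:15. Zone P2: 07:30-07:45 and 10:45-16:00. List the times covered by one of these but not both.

A but not B: 08:15–08:30, 10:00–10:30.
B but not A: 07:30–07:45, 10:45–11:30, 13:15–16:00.
Combining gives A △ B.

07:30–07:45, 08:15–08:30, 10:00–10:30, 10:45–11:30, 13:15–16:00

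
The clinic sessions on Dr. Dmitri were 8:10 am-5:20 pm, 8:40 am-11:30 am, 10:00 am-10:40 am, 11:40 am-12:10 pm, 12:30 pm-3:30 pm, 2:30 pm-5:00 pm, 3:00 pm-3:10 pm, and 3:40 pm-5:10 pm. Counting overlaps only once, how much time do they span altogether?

Merged: 8:10 am–5:20 pm.
Length: 9 h 10 min.

9 h 10 min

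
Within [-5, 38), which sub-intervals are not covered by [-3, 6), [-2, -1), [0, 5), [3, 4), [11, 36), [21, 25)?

Covered (merged): [-3, 6), [11, 36).
Complement within [-5, 38): [-5, -3), [6, 11), [36, 38).

[-5, -3) ∪ [6, 11) ∪ [36, 38)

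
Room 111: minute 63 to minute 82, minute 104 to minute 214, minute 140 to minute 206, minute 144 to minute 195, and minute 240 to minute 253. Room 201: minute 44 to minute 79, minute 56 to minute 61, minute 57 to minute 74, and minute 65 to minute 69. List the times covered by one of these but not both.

First set merges to minute 63 to minute 82, minute 104 to minute 214, minute 240 to minute 253.
Second set merges to minute 44 to minute 79.
Only in the first: minute 79 to minute 82, minute 104 to minute 214, minute 240 to minute 253.
Only in the second: minute 44 to minute 63.
Together these are the periods covered by exactly one.

minute 44 to minute 63, minute 79 to minute 82, minute 104 to minute 214, minute 240 to minute 253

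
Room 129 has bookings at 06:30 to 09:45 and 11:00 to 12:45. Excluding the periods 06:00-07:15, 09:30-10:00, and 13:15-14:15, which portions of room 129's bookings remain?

06:30–09:45 \ B = 07:15–09:30.
11:00–12:45: nothing removed.

07:15–09:30, 11:00–12:45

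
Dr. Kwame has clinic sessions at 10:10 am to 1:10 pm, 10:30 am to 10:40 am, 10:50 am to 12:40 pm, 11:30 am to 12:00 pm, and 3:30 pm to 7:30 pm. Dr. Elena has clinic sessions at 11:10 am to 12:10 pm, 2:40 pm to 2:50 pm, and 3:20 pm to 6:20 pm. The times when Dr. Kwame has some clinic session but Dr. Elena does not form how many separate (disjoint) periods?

A, merged: 10:10 am-1:10 pm, 3:30 pm-7:30 pm.
A \ B = 10:10 am-11:10 am, 12:10 pm-1:10 pm, 6:20 pm-7:30 pm.
That is 3 disjoint pieces.

3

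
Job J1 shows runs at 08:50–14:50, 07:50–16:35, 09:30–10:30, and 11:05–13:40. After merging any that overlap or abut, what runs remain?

07:50–16:35

Sort by start: 07:50–16:35, 08:50–14:50, 09:30–10:30, 11:05–13:40.
08:50–14:50 overlaps/touches 07:50–16:35 → extend to 07:50–16:35.
09:30–10:30 overlaps/touches 07:50–16:35 → extend to 07:50–16:35.
11:05–13:40 overlaps/touches 07:50–16:35 → extend to 07:50–16:35.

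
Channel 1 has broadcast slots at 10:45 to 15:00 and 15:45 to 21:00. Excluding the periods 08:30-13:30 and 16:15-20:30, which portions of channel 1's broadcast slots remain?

10:45-15:00 \ B = 13:30-15:00.
15:45-21:00 \ B = 15:45-16:15, 20:30-21:00.

13:30-15:00, 15:45-16:15, 20:30-21:00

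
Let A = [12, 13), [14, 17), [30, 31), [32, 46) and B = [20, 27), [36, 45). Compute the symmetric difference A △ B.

Only in the first: [12, 13), [14, 17), [30, 31), [32, 36), [45, 46).
Only in the second: [20, 27).
Together these are the periods covered by exactly one.

[12, 13) ∪ [14, 17) ∪ [20, 27) ∪ [30, 31) ∪ [32, 36) ∪ [45, 46)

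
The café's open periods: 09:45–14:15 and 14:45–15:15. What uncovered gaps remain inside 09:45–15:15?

Covered (merged): 09:45-14:15, 14:45-15:15.
Complement within 09:45-15:15: 14:15-14:45.

14:15-14:45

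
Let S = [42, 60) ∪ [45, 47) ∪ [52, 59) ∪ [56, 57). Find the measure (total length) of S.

18

Merged: [42, 60).
Length: 18.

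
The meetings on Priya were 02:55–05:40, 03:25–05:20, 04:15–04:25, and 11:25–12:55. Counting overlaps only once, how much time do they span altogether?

Merged: 02:55-05:40, 11:25-12:55.
Lengths: 2 h 45 min + 1 h 30 min = 4 h 15 min.

4 h 15 min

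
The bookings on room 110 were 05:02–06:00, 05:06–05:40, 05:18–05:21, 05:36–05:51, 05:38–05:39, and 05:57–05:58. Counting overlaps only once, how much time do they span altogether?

58 min

Merged: 05:02–06:00.
Length: 58 min.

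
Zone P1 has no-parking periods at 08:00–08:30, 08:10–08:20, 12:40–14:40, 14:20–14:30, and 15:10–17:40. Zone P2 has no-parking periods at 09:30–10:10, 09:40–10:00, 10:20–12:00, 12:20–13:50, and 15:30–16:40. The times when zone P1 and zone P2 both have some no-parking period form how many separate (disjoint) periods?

First set merges to 08:00–08:30, 12:40–14:40, 15:10–17:40.
Second set merges to 09:30–10:10, 10:20–12:00, 12:20–13:50, 15:30–16:40.
A ∩ B = 12:40–13:50, 15:30–16:40.
That is 2 disjoint pieces.

2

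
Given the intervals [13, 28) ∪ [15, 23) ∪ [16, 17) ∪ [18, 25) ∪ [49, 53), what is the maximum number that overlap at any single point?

Walk the sorted start/end points keeping a running depth.
The depth first hits 3 at 16.

3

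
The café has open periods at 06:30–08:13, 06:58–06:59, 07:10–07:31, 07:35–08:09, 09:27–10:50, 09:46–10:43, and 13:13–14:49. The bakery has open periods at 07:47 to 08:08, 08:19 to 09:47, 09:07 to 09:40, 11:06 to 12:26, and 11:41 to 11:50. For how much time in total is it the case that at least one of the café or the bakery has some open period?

First set merges to 06:30-08:13, 09:27-10:50, 13:13-14:49.
Second set merges to 07:47-08:08, 08:19-09:47, 11:06-12:26.
A ∪ B = 06:30-08:13, 08:19-10:50, 11:06-12:26, 13:13-14:49.
Total: 1 h 43 min + 2 h 31 min + 1 h 20 min + 1 h 36 min = 7 h 10 min.

7 h 10 min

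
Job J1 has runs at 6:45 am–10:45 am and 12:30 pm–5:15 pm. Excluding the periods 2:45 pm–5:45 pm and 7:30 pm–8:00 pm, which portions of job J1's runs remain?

6:45 am-10:45 am: no B overlap → unchanged.
12:30 pm-5:15 pm minus B → 12:30 pm-2:45 pm.

6:45 am-10:45 am, 12:30 pm-2:45 pm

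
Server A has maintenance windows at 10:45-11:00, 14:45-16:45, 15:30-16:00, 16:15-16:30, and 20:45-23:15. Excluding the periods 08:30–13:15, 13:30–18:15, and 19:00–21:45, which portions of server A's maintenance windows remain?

21:45-23:15

Merge the first list: 10:45-11:00, 14:45-16:45, 20:45-23:15.
10:45-11:00: fully covered by B → removed.
14:45-16:45: fully covered by B → removed.
20:45-23:15 minus B → 21:45-23:15.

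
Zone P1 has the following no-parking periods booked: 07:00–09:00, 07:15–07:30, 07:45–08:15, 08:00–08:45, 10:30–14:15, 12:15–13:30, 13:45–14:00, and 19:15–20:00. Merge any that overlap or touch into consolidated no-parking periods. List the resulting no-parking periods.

07:15-07:30 overlaps/touches 07:00-09:00 → extend to 07:00-09:00.
07:45-08:15 overlaps/touches 07:00-09:00 → extend to 07:00-09:00.
08:00-08:45 overlaps/touches 07:00-09:00 → extend to 07:00-09:00.
10:30-14:15 is disjoint → start new block.
12:15-13:30 overlaps/touches 10:30-14:15 → extend to 10:30-14:15.
13:45-14:00 overlaps/touches 10:30-14:15 → extend to 10:30-14:15.
19:15-20:00 is disjoint → start new block.

07:00-09:00, 10:30-14:15, 19:15-20:00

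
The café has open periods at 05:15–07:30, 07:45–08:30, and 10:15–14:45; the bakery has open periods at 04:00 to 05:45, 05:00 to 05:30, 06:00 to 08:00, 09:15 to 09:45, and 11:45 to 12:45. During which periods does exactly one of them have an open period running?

Second set merges to 04:00-05:45, 06:00-08:00, 09:15-09:45, 11:45-12:45.
A \ B = 05:45-06:00, 08:00-08:30, 10:15-11:45, 12:45-14:45.
B \ A = 04:00-05:15, 07:30-07:45, 09:15-09:45.
Union of the two gives the symmetric difference.

04:00-05:15, 05:45-06:00, 07:30-07:45, 08:00-08:30, 09:15-09:45, 10:15-11:45, 12:45-14:45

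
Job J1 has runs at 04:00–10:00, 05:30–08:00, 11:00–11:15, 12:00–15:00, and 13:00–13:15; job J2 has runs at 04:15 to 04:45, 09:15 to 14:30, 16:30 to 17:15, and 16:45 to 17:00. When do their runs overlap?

04:15-04:45, 09:15-10:00, 11:00-11:15, 12:00-14:30

First set merges to 04:00-10:00, 11:00-11:15, 12:00-15:00.
Second set merges to 04:15-04:45, 09:15-14:30, 16:30-17:15.
04:00-10:00 meets the second set on 04:15-04:45, 09:15-10:00.
11:00-11:15 meets the second set on 11:00-11:15.
12:00-15:00 meets the second set on 12:00-14:30.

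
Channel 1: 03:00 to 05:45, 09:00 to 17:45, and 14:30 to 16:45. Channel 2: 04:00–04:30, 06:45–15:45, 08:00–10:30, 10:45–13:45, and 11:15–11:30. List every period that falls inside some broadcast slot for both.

04:00–04:30, 09:00–15:45

First set merges to 03:00–05:45, 09:00–17:45.
Second set merges to 04:00–04:30, 06:45–15:45.
03:00–05:45 overlaps B on 04:00–04:30.
09:00–17:45 overlaps B on 09:00–15:45.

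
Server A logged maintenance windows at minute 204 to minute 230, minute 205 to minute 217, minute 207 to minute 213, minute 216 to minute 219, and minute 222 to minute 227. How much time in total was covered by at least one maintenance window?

Merged: minute 204 to minute 230.
Length: 26 minutes.

26 minutes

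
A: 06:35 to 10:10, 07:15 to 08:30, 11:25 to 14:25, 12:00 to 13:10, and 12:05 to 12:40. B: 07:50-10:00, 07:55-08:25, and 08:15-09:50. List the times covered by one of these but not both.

06:35–07:50, 10:00–10:10, 11:25–14:25

A, merged: 06:35–10:10, 11:25–14:25.
B, merged: 07:50–10:00.
A but not B: 06:35–07:50, 10:00–10:10, 11:25–14:25.
B but not A: none.
Combining gives A △ B.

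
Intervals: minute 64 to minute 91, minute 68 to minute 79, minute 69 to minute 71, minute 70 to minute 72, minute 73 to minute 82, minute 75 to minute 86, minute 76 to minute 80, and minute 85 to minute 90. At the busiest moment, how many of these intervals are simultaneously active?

At minute 76, 5 of the intervals are simultaneously active.
No point has more.

5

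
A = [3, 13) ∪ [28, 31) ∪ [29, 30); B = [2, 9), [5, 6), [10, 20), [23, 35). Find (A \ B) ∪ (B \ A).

[2, 3) ∪ [9, 10) ∪ [13, 20) ∪ [23, 28) ∪ [31, 35)

A, merged: [3, 13), [28, 31).
B, merged: [2, 9), [10, 20), [23, 35).
A but not B: [9, 10).
B but not A: [2, 3), [13, 20), [23, 28), [31, 35).
Combining gives A △ B.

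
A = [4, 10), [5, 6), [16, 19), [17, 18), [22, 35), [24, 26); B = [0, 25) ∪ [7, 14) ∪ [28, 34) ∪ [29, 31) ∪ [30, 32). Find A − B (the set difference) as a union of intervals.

First set merges to [4, 10), [16, 19), [22, 35).
Second set merges to [0, 25), [28, 34).
[4, 10): fully covered by B → removed.
[16, 19): fully covered by B → removed.
[22, 35) minus B → [25, 28), [34, 35).

[25, 28) ∪ [34, 35)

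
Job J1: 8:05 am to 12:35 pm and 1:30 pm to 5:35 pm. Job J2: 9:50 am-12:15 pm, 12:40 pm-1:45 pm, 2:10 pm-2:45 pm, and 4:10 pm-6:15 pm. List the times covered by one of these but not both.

8:05 am–9:50 am, 12:15 pm–12:35 pm, 12:40 pm–1:30 pm, 1:45 pm–2:10 pm, 2:45 pm–4:10 pm, 5:35 pm–6:15 pm

A but not B: 8:05 am–9:50 am, 12:15 pm–12:35 pm, 1:45 pm–2:10 pm, 2:45 pm–4:10 pm.
B but not A: 12:40 pm–1:30 pm, 5:35 pm–6:15 pm.
Combining gives A △ B.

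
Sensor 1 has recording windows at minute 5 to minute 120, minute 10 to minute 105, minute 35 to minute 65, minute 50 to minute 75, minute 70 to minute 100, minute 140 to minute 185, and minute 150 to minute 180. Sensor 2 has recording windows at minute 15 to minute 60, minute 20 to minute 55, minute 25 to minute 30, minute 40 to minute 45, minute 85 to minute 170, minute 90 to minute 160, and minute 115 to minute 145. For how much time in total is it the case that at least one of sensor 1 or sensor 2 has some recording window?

Merge the first list: minute 5 to minute 120, minute 140 to minute 185.
Merge the second list: minute 15 to minute 60, minute 85 to minute 170.
A ∪ B = minute 5 to minute 185.
Total: 180 minutes.

180 minutes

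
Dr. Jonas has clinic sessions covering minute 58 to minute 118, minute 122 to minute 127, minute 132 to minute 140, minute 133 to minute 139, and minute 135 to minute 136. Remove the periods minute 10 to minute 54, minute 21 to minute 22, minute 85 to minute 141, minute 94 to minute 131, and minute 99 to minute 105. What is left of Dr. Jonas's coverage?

First set merges to minute 58 to minute 118, minute 122 to minute 127, minute 132 to minute 140.
Second set merges to minute 10 to minute 54, minute 85 to minute 141.
minute 58 to minute 118 \ B = minute 58 to minute 85.
minute 122 to minute 127: entirely removed.
minute 132 to minute 140: entirely removed.

minute 58 to minute 85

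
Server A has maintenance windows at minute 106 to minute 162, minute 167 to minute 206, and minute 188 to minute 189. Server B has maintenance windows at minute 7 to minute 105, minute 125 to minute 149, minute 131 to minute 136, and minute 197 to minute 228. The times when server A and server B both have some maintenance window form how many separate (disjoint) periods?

Merge the first list: minute 106 to minute 162, minute 167 to minute 206.
Merge the second list: minute 7 to minute 105, minute 125 to minute 149, minute 197 to minute 228.
A ∩ B = minute 125 to minute 149, minute 197 to minute 206.
That is 2 disjoint pieces.

2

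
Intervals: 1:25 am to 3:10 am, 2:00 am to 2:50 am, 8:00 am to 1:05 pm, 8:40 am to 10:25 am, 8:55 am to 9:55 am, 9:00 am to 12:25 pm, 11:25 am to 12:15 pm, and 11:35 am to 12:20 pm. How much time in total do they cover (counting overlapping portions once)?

6 h 50 min

Merged: 1:25 am-3:10 am, 8:00 am-1:05 pm.
Lengths: 1 h 45 min + 5 h 5 min = 6 h 50 min.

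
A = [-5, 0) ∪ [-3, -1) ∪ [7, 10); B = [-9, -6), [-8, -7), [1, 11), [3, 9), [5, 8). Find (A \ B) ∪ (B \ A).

[-9, -6) ∪ [-5, 0) ∪ [1, 7) ∪ [10, 11)

A, merged: [-5, 0), [7, 10).
B, merged: [-9, -6), [1, 11).
A \ B = [-5, 0).
B \ A = [-9, -6), [1, 7), [10, 11).
Union of the two gives the symmetric difference.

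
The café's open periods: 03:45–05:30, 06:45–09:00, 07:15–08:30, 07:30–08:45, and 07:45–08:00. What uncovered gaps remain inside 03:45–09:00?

After merging, the occupied span is 03:45–05:30, 06:45–09:00.
Uncovered inside 03:45–09:00: 05:30–06:45.

05:30–06:45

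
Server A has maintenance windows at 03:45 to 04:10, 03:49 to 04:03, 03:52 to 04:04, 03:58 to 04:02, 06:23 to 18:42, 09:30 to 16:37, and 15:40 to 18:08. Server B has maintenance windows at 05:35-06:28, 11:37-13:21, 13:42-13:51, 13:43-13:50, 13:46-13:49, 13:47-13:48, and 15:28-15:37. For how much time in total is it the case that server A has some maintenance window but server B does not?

10 h 37 min

Merge the first list: 03:45–04:10, 06:23–18:42.
Merge the second list: 05:35–06:28, 11:37–13:21, 13:42–13:51, 15:28–15:37.
A \ B = 03:45–04:10, 06:28–11:37, 13:21–13:42, 13:51–15:28, 15:37–18:42.
Total: 25 min + 5 h 9 min + 21 min + 1 h 37 min + 3 h 5 min = 10 h 37 min.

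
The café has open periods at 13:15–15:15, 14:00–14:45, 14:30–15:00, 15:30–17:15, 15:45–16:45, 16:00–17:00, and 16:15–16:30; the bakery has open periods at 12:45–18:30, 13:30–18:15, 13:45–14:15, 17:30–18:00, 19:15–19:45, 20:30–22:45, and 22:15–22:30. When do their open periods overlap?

13:15–15:15, 15:30–17:15

A, merged: 13:15–15:15, 15:30–17:15.
B, merged: 12:45–18:30, 19:15–19:45, 20:30–22:45.
13:15–15:15 ∩ B → 13:15–15:15.
15:30–17:15 ∩ B → 15:30–17:15.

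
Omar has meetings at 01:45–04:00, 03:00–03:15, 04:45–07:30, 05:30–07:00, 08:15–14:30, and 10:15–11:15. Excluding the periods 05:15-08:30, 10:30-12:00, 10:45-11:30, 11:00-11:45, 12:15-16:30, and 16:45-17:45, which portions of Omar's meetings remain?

01:45–04:00, 04:45–05:15, 08:30–10:30, 12:00–12:15

First set merges to 01:45–04:00, 04:45–07:30, 08:15–14:30.
Second set merges to 05:15–08:30, 10:30–12:00, 12:15–16:30, 16:45–17:45.
01:45–04:00 is untouched.
04:45–07:30 with B removed leaves 04:45–05:15.
08:15–14:30 with B removed leaves 08:30–10:30, 12:00–12:15.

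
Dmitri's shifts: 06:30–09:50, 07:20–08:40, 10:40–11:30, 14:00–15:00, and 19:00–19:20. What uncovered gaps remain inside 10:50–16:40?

Covered (merged): 06:30–09:50, 10:40–11:30, 14:00–15:00, 19:00–19:20.
Uncovered inside 10:50–16:40: 11:30–14:00, 15:00–16:40.

11:30–14:00, 15:00–16:40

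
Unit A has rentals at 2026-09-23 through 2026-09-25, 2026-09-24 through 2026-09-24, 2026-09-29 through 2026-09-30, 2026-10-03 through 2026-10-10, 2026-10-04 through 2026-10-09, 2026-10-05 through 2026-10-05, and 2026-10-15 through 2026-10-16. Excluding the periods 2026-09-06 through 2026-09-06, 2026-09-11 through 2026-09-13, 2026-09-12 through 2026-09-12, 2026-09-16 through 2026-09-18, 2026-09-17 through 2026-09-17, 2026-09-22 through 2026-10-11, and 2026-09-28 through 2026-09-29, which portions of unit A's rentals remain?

Merge the first list: 2026-09-23 through 2026-09-25, 2026-09-29 through 2026-09-30, 2026-10-03 through 2026-10-10, 2026-10-15 through 2026-10-16.
Merge the second list: 2026-09-06 through 2026-09-06, 2026-09-11 through 2026-09-13, 2026-09-16 through 2026-09-18, 2026-09-22 through 2026-10-11.
2026-09-23 through 2026-09-25 lies entirely inside B → drops out.
2026-09-29 through 2026-09-30 lies entirely inside B → drops out.
2026-10-03 through 2026-10-10 lies entirely inside B → drops out.
2026-10-15 through 2026-10-16 is untouched.

2026-10-15 through 2026-10-16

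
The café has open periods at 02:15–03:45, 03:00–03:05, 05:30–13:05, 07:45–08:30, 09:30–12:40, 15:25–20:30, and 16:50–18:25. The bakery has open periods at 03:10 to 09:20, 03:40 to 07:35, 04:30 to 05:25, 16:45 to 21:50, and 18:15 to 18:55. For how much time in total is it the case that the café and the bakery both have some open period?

8 h 10 min

First set merges to 02:15-03:45, 05:30-13:05, 15:25-20:30.
Second set merges to 03:10-09:20, 16:45-21:50.
A ∩ B = 03:10-03:45, 05:30-09:20, 16:45-20:30.
Total: 35 min + 3 h 50 min + 3 h 45 min = 8 h 10 min.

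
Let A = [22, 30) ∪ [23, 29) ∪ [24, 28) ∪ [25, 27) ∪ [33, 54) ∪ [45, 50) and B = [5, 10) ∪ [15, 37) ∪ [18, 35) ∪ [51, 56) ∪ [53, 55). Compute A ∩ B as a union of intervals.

[22, 30) ∪ [33, 37) ∪ [51, 54)

First set merges to [22, 30), [33, 54).
Second set merges to [5, 10), [15, 37), [51, 56).
[22, 30) meets the second set on [22, 30).
[33, 54) meets the second set on [33, 37), [51, 54).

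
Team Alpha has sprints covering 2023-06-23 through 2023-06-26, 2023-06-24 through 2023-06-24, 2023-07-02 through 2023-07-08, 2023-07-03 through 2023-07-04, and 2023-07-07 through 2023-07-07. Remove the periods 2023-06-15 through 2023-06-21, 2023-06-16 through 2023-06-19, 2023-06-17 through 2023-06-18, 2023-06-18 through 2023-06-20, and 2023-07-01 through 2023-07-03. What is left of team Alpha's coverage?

First set merges to 2023-06-23 through 2023-06-26, 2023-07-02 through 2023-07-08.
Second set merges to 2023-06-15 through 2023-06-21, 2023-07-01 through 2023-07-03.
2023-06-23 through 2023-06-26 is untouched.
2023-07-02 through 2023-07-08 with B removed leaves 2023-07-04 through 2023-07-08.

2023-06-23 through 2023-06-26, 2023-07-04 through 2023-07-08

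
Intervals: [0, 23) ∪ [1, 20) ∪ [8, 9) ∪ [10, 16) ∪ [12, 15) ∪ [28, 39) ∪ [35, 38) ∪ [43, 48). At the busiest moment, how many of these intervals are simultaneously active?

4

Sweep endpoints in order; track running count of active intervals.
Peak of 4 reached at 12.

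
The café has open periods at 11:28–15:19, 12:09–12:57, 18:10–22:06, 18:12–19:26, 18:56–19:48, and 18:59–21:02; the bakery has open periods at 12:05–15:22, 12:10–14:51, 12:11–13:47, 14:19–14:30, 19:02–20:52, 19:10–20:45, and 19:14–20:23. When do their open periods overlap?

Merge the first list: 11:28–15:19, 18:10–22:06.
Merge the second list: 12:05–15:22, 19:02–20:52.
11:28–15:19 ∩ B → 12:05–15:19.
18:10–22:06 ∩ B → 19:02–20:52.

12:05–15:19, 19:02–20:52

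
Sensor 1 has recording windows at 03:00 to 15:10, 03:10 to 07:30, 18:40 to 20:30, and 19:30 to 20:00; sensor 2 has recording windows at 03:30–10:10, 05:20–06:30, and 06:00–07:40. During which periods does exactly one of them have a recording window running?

03:00–03:30, 10:10–15:10, 18:40–20:30

A, merged: 03:00–15:10, 18:40–20:30.
B, merged: 03:30–10:10.
A but not B: 03:00–03:30, 10:10–15:10, 18:40–20:30.
B but not A: none.
Combining gives A △ B.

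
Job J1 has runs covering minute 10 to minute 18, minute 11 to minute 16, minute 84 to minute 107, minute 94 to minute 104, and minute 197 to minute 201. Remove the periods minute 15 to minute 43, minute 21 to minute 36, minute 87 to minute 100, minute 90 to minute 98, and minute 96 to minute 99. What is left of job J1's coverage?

First set merges to minute 10 to minute 18, minute 84 to minute 107, minute 197 to minute 201.
Second set merges to minute 15 to minute 43, minute 87 to minute 100.
minute 10 to minute 18 minus B → minute 10 to minute 15.
minute 84 to minute 107 minus B → minute 84 to minute 87, minute 100 to minute 107.
minute 197 to minute 201: no B overlap → unchanged.

minute 10 to minute 15, minute 84 to minute 87, minute 100 to minute 107, minute 197 to minute 201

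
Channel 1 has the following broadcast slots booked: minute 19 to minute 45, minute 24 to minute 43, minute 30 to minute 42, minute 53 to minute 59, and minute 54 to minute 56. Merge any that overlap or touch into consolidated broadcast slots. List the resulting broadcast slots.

minute 19 to minute 45, minute 53 to minute 59

minute 24 to minute 43 overlaps/touches minute 19 to minute 45 → extend to minute 19 to minute 45.
minute 30 to minute 42 overlaps/touches minute 19 to minute 45 → extend to minute 19 to minute 45.
minute 53 to minute 59 is disjoint → start new block.
minute 54 to minute 56 overlaps/touches minute 53 to minute 59 → extend to minute 53 to minute 59.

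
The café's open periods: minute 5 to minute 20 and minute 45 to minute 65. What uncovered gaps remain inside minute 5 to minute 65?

minute 20 to minute 45

The merged coverage is minute 5 to minute 20, minute 45 to minute 65.
Complement within minute 5 to minute 65: minute 20 to minute 45.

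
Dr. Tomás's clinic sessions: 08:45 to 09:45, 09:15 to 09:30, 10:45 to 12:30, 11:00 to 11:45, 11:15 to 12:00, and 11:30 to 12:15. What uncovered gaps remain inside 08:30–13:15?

08:30–08:45, 09:45–10:45, 12:30–13:15

Covered (merged): 08:45–09:45, 10:45–12:30.
Uncovered inside 08:30–13:15: 08:30–08:45, 09:45–10:45, 12:30–13:15.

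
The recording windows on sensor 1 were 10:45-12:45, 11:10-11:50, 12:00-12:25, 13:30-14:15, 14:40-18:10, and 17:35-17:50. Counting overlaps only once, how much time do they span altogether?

Merged: 10:45–12:45, 13:30–14:15, 14:40–18:10.
Lengths: 2 h + 45 min + 3 h 30 min = 6 h 15 min.

6 h 15 min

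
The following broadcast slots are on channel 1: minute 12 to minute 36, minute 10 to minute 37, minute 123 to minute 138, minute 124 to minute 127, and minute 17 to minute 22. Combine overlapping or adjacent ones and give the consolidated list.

minute 10 to minute 37, minute 123 to minute 138

Sort by start: minute 10 to minute 37, minute 12 to minute 36, minute 17 to minute 22, minute 123 to minute 138, minute 124 to minute 127.
minute 12 to minute 36 overlaps/touches minute 10 to minute 37 → extend to minute 10 to minute 37.
minute 17 to minute 22 overlaps/touches minute 10 to minute 37 → extend to minute 10 to minute 37.
minute 123 to minute 138 is disjoint → start new block.
minute 124 to minute 127 overlaps/touches minute 123 to minute 138 → extend to minute 123 to minute 138.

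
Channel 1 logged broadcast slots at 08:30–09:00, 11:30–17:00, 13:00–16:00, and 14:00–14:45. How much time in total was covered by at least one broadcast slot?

Merged: 08:30–09:00, 11:30–17:00.
Lengths: 30 min + 5 h 30 min = 6 h.

6 h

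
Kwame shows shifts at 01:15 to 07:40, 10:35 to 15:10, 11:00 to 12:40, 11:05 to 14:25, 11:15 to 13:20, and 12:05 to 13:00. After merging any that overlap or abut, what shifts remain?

01:15-07:40, 10:35-15:10

10:35-15:10 is disjoint → start new block.
11:00-12:40 overlaps/touches 10:35-15:10 → extend to 10:35-15:10.
11:05-14:25 overlaps/touches 10:35-15:10 → extend to 10:35-15:10.
11:15-13:20 overlaps/touches 10:35-15:10 → extend to 10:35-15:10.
12:05-13:00 overlaps/touches 10:35-15:10 → extend to 10:35-15:10.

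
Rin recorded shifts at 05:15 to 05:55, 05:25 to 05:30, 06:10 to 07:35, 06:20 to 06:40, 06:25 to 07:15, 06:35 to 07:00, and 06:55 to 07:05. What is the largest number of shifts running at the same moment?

4

At 06:35, 4 of the intervals are simultaneously active.
No point has more.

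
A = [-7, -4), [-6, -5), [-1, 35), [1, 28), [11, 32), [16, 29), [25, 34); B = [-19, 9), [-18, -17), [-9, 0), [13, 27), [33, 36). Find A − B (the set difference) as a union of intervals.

[9, 13) ∪ [27, 33)

First set merges to [-7, -4), [-1, 35).
Second set merges to [-19, 9), [13, 27), [33, 36).
[-7, -4) lies entirely inside B → drops out.
[-1, 35) with B removed leaves [9, 13), [27, 33).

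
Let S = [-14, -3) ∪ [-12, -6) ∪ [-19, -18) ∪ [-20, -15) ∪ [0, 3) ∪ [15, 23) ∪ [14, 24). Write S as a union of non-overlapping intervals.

Sort by start: [-20, -15), [-19, -18), [-14, -3), [-12, -6), [0, 3), [14, 24), [15, 23).
[-19, -18) overlaps/touches [-20, -15) → extend to [-20, -15).
[-14, -3) is disjoint → start new block.
[-12, -6) overlaps/touches [-14, -3) → extend to [-14, -3).
[0, 3) is disjoint → start new block.
[14, 24) is disjoint → start new block.
[15, 23) overlaps/touches [14, 24) → extend to [14, 24).

[-20, -15) ∪ [-14, -3) ∪ [0, 3) ∪ [14, 24)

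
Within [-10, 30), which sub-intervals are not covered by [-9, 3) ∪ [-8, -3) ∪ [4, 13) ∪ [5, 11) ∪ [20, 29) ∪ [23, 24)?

Covered (merged): [-9, 3), [4, 13), [20, 29).
Uncovered inside [-10, 30): [-10, -9), [3, 4), [13, 20), [29, 30).

[-10, -9) ∪ [3, 4) ∪ [13, 20) ∪ [29, 30)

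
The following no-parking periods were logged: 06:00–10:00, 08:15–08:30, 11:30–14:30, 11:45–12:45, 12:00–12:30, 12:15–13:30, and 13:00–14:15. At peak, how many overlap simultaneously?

Walk the sorted start/end points keeping a running depth.
The depth first hits 4 at 12:15.

4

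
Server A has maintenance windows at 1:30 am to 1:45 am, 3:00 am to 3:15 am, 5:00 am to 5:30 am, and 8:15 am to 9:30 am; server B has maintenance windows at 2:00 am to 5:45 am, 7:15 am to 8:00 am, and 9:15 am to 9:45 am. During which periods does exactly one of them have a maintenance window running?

A but not B: 1:30 am–1:45 am, 8:15 am–9:15 am.
B but not A: 2:00 am–3:00 am, 3:15 am–5:00 am, 5:30 am–5:45 am, 7:15 am–8:00 am, 9:30 am–9:45 am.
Combining gives A △ B.

1:30 am–1:45 am, 2:00 am–3:00 am, 3:15 am–5:00 am, 5:30 am–5:45 am, 7:15 am–8:00 am, 8:15 am–9:15 am, 9:30 am–9:45 am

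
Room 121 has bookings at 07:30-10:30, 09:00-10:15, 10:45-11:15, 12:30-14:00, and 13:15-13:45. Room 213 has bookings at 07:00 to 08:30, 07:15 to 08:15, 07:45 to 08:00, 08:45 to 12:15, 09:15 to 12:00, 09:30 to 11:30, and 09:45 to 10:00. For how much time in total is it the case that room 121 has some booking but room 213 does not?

First set merges to 07:30–10:30, 10:45–11:15, 12:30–14:00.
Second set merges to 07:00–08:30, 08:45–12:15.
A \ B = 08:30–08:45, 12:30–14:00.
Total: 15 min + 1 h 30 min = 1 h 45 min.

1 h 45 min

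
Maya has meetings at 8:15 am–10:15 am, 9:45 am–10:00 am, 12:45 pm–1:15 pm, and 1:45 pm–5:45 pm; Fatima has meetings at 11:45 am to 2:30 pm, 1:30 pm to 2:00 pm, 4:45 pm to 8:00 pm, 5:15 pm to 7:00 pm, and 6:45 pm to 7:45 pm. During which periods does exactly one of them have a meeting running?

First set merges to 8:15 am-10:15 am, 12:45 pm-1:15 pm, 1:45 pm-5:45 pm.
Second set merges to 11:45 am-2:30 pm, 4:45 pm-8:00 pm.
A but not B: 8:15 am-10:15 am, 2:30 pm-4:45 pm.
B but not A: 11:45 am-12:45 pm, 1:15 pm-1:45 pm, 5:45 pm-8:00 pm.
Combining gives A △ B.

8:15 am-10:15 am, 11:45 am-12:45 pm, 1:15 pm-1:45 pm, 2:30 pm-4:45 pm, 5:45 pm-8:00 pm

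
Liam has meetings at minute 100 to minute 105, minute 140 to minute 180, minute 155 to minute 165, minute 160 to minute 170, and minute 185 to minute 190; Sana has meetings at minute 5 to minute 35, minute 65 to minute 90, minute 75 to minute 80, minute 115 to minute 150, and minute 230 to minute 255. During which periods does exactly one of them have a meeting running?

First set merges to minute 100 to minute 105, minute 140 to minute 180, minute 185 to minute 190.
Second set merges to minute 5 to minute 35, minute 65 to minute 90, minute 115 to minute 150, minute 230 to minute 255.
A \ B = minute 100 to minute 105, minute 150 to minute 180, minute 185 to minute 190.
B \ A = minute 5 to minute 35, minute 65 to minute 90, minute 115 to minute 140, minute 230 to minute 255.
Union of the two gives the symmetric difference.

minute 5 to minute 35, minute 65 to minute 90, minute 100 to minute 105, minute 115 to minute 140, minute 150 to minute 180, minute 185 to minute 190, minute 230 to minute 255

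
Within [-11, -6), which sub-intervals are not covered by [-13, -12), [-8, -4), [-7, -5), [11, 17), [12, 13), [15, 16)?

The merged coverage is [-13, -12), [-8, -4), [11, 17).
Gaps within [-11, -6): [-11, -8).

[-11, -8)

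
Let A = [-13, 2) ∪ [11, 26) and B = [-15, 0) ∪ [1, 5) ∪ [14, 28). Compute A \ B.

[-13, 2) minus B → [0, 1).
[11, 26) minus B → [11, 14).

[0, 1) ∪ [11, 14)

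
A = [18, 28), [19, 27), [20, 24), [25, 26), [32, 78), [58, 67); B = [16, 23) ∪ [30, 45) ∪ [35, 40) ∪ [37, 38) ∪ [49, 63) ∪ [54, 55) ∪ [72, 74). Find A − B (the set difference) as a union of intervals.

[23, 28) ∪ [45, 49) ∪ [63, 72) ∪ [74, 78)

A, merged: [18, 28), [32, 78).
B, merged: [16, 23), [30, 45), [49, 63), [72, 74).
[18, 28) with B removed leaves [23, 28).
[32, 78) with B removed leaves [45, 49), [63, 72), [74, 78).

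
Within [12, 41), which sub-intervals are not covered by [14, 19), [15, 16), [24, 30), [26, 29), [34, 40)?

[12, 14) ∪ [19, 24) ∪ [30, 34) ∪ [40, 41)

After merging, the occupied span is [14, 19), [24, 30), [34, 40).
Gaps within [12, 41): [12, 14), [19, 24), [30, 34), [40, 41).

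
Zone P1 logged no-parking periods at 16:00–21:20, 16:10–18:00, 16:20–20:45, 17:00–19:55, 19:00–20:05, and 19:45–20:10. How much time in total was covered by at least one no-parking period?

Merged: 16:00–21:20.
Length: 5 h 20 min.

5 h 20 min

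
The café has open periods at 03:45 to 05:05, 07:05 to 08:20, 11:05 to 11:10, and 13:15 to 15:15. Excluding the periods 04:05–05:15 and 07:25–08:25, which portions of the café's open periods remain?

03:45-04:05, 07:05-07:25, 11:05-11:10, 13:15-15:15

03:45-05:05 minus B → 03:45-04:05.
07:05-08:20 minus B → 07:05-07:25.
11:05-11:10: no B overlap → unchanged.
13:15-15:15: no B overlap → unchanged.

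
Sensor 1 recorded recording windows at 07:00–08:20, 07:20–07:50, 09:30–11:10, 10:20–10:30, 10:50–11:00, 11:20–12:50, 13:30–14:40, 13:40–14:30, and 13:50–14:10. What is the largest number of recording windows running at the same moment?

Walk the sorted start/end points keeping a running depth.
The depth first hits 3 at 13:50.

3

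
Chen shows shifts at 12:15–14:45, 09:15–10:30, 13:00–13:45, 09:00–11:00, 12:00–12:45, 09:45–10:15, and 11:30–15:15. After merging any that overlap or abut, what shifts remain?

Sort by start: 09:00-11:00, 09:15-10:30, 09:45-10:15, 11:30-15:15, 12:00-12:45, 12:15-14:45, 13:00-13:45.
09:15-10:30 overlaps/touches 09:00-11:00 → extend to 09:00-11:00.
09:45-10:15 overlaps/touches 09:00-11:00 → extend to 09:00-11:00.
11:30-15:15 is disjoint → start new block.
12:00-12:45 overlaps/touches 11:30-15:15 → extend to 11:30-15:15.
12:15-14:45 overlaps/touches 11:30-15:15 → extend to 11:30-15:15.
13:00-13:45 overlaps/touches 11:30-15:15 → extend to 11:30-15:15.

09:00-11:00, 11:30-15:15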